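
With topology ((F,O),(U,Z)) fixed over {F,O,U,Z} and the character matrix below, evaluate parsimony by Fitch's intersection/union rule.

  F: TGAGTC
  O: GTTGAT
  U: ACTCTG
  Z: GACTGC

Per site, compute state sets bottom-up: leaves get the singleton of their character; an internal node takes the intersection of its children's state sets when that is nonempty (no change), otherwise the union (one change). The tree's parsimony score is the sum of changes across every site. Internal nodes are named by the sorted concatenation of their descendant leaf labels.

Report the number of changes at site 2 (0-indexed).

2

[col 0] FO: children F:{T}, O:{G} ∪→ {G,T}; cost 1
[col 0] UZ: children U:{A}, Z:{G} ∪→ {A,G}; cost 1
[col 0] FOUZ: children FO:{G,T}, UZ:{A,G} ∩→ {G}; cost 0
[col 1] FO: children F:{G}, O:{T} ∪→ {G,T}; cost 1
[col 1] UZ: children U:{C}, Z:{A} ∪→ {A,C}; cost 1
[col 1] FOUZ: children FO:{G,T}, UZ:{A,C} ∪→ {A,C,G,T}; cost 1
[col 2] FO: children F:{A}, O:{T} ∪→ {A,T}; cost 1
[col 2] UZ: children U:{T}, Z:{C} ∪→ {C,T}; cost 1
[col 2] FOUZ: children FO:{A,T}, UZ:{C,T} ∩→ {T}; cost 0
[col 3] FO: children F:{G}, O:{G} ∩→ {G}; cost 0
[col 3] UZ: children U:{C}, Z:{T} ∪→ {C,T}; cost 1
[col 3] FOUZ: children FO:{G}, UZ:{C,T} ∪→ {C,G,T}; cost 1
[col 4] FO: children F:{T}, O:{A} ∪→ {A,T}; cost 1
[col 4] UZ: children U:{T}, Z:{G} ∪→ {G,T}; cost 1
[col 4] FOUZ: children FO:{A,T}, UZ:{G,T} ∩→ {T}; cost 0
[col 5] FO: children F:{C}, O:{T} ∪→ {C,T}; cost 1
[col 5] UZ: children U:{G}, Z:{C} ∪→ {C,G}; cost 1
[col 5] FOUZ: children FO:{C,T}, UZ:{C,G} ∩→ {C}; cost 0
per-site changes: [2, 3, 2, 2, 2, 2]; total = 13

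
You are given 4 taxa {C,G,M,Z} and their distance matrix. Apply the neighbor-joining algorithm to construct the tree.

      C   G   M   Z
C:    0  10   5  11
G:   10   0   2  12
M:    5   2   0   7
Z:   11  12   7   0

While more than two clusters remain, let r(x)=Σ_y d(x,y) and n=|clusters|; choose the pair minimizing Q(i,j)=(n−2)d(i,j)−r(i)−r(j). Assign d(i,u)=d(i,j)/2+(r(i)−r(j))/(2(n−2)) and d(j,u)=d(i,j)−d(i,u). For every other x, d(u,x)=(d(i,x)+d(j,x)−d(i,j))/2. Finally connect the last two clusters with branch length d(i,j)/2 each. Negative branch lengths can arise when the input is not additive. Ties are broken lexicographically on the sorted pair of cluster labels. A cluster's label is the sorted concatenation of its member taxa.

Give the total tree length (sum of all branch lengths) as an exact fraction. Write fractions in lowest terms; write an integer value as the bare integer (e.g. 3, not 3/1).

step 1: merge (C,Z) at d=11, Q=-34; branch lengths C→9/2, Z→13/2; new cluster CZ
  updated: d(CZ,G)=11/2, d(CZ,M)=1/2
step 2: merge (CZ,G) at d=11/2, Q=-8; branch lengths CZ→2, G→7/2; new cluster CGZ
  updated: d(CGZ,M)=-3/2
step 3: merge (CGZ,M) at d=-3/2; branch lengths CGZ→-3/4, M→-3/4; new cluster CGMZ
final tree: (((C:9/2,Z:13/2):2,G:7/2):-3/4,M:-3/4)
total length: 15

15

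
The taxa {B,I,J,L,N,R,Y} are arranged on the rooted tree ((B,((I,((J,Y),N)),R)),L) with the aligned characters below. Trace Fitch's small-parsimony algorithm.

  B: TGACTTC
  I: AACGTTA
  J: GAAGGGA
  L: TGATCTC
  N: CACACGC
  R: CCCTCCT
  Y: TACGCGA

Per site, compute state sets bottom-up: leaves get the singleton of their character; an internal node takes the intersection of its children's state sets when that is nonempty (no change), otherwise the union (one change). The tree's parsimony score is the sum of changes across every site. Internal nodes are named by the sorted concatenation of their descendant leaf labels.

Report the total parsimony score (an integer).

19

JY@0: {G} ∪ {T} = {G,T} (union, +1)
JNY@0: {G,T} ∪ {C} = {C,G,T} (union, +1)
IJNY@0: {A} ∪ {C,G,T} = {A,C,G,T} (union, +1)
IJNRY@0: {A,C,G,T} ∩ {C} = {C} (intersection, +0)
BIJNRY@0: {T} ∪ {C} = {C,T} (union, +1)
BIJLNRY@0: {C,T} ∩ {T} = {T} (intersection, +0)
JY@1: {A} ∩ {A} = {A} (intersection, +0)
JNY@1: {A} ∩ {A} = {A} (intersection, +0)
IJNY@1: {A} ∩ {A} = {A} (intersection, +0)
IJNRY@1: {A} ∪ {C} = {A,C} (union, +1)
BIJNRY@1: {G} ∪ {A,C} = {A,C,G} (union, +1)
BIJLNRY@1: {A,C,G} ∩ {G} = {G} (intersection, +0)
JY@2: {A} ∪ {C} = {A,C} (union, +1)
JNY@2: {A,C} ∩ {C} = {C} (intersection, +0)
IJNY@2: {C} ∩ {C} = {C} (intersection, +0)
IJNRY@2: {C} ∩ {C} = {C} (intersection, +0)
BIJNRY@2: {A} ∪ {C} = {A,C} (union, +1)
BIJLNRY@2: {A,C} ∩ {A} = {A} (intersection, +0)
JY@3: {G} ∩ {G} = {G} (intersection, +0)
JNY@3: {G} ∪ {A} = {A,G} (union, +1)
IJNY@3: {G} ∩ {A,G} = {G} (intersection, +0)
IJNRY@3: {G} ∪ {T} = {G,T} (union, +1)
BIJNRY@3: {C} ∪ {G,T} = {C,G,T} (union, +1)
BIJLNRY@3: {C,G,T} ∩ {T} = {T} (intersection, +0)
JY@4: {G} ∪ {C} = {C,G} (union, +1)
JNY@4: {C,G} ∩ {C} = {C} (intersection, +0)
IJNY@4: {T} ∪ {C} = {C,T} (union, +1)
IJNRY@4: {C,T} ∩ {C} = {C} (intersection, +0)
BIJNRY@4: {T} ∪ {C} = {C,T} (union, +1)
BIJLNRY@4: {C,T} ∩ {C} = {C} (intersection, +0)
JY@5: {G} ∩ {G} = {G} (intersection, +0)
JNY@5: {G} ∩ {G} = {G} (intersection, +0)
IJNY@5: {T} ∪ {G} = {G,T} (union, +1)
IJNRY@5: {G,T} ∪ {C} = {C,G,T} (union, +1)
BIJNRY@5: {T} ∩ {C,G,T} = {T} (intersection, +0)
BIJLNRY@5: {T} ∩ {T} = {T} (intersection, +0)
JY@6: {A} ∩ {A} = {A} (intersection, +0)
JNY@6: {A} ∪ {C} = {A,C} (union, +1)
IJNY@6: {A} ∩ {A,C} = {A} (intersection, +0)
IJNRY@6: {A} ∪ {T} = {A,T} (union, +1)
BIJNRY@6: {C} ∪ {A,T} = {A,C,T} (union, +1)
BIJLNRY@6: {A,C,T} ∩ {C} = {C} (intersection, +0)
per-site changes: [4, 2, 2, 3, 3, 2, 3]; total = 19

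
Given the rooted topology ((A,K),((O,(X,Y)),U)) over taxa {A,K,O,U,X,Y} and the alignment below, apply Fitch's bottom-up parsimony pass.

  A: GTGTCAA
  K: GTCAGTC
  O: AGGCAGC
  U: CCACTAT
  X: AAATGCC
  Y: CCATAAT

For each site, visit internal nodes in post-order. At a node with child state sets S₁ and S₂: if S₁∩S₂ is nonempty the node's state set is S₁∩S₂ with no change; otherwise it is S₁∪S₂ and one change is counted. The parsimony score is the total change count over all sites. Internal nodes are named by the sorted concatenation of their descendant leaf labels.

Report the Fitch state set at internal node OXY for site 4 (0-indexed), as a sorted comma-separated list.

A

[col 0] AK: children A:{G}, K:{G} ∩→ {G}; cost 0
[col 0] XY: children X:{A}, Y:{C} ∪→ {A,C}; cost 1
[col 0] OXY: children O:{A}, XY:{A,C} ∩→ {A}; cost 0
[col 0] OUXY: children OXY:{A}, U:{C} ∪→ {A,C}; cost 1
[col 0] AKOUXY: children AK:{G}, OUXY:{A,C} ∪→ {A,C,G}; cost 1
[col 1] AK: children A:{T}, K:{T} ∩→ {T}; cost 0
[col 1] XY: children X:{A}, Y:{C} ∪→ {A,C}; cost 1
[col 1] OXY: children O:{G}, XY:{A,C} ∪→ {A,C,G}; cost 1
[col 1] OUXY: children OXY:{A,C,G}, U:{C} ∩→ {C}; cost 0
[col 1] AKOUXY: children AK:{T}, OUXY:{C} ∪→ {C,T}; cost 1
[col 2] AK: children A:{G}, K:{C} ∪→ {C,G}; cost 1
[col 2] XY: children X:{A}, Y:{A} ∩→ {A}; cost 0
[col 2] OXY: children O:{G}, XY:{A} ∪→ {A,G}; cost 1
[col 2] OUXY: children OXY:{A,G}, U:{A} ∩→ {A}; cost 0
[col 2] AKOUXY: children AK:{C,G}, OUXY:{A} ∪→ {A,C,G}; cost 1
[col 3] AK: children A:{T}, K:{A} ∪→ {A,T}; cost 1
[col 3] XY: children X:{T}, Y:{T} ∩→ {T}; cost 0
[col 3] OXY: children O:{C}, XY:{T} ∪→ {C,T}; cost 1
[col 3] OUXY: children OXY:{C,T}, U:{C} ∩→ {C}; cost 0
[col 3] AKOUXY: children AK:{A,T}, OUXY:{C} ∪→ {A,C,T}; cost 1
[col 4] AK: children A:{C}, K:{G} ∪→ {C,G}; cost 1
[col 4] XY: children X:{G}, Y:{A} ∪→ {A,G}; cost 1
[col 4] OXY: children O:{A}, XY:{A,G} ∩→ {A}; cost 0
[col 4] OUXY: children OXY:{A}, U:{T} ∪→ {A,T}; cost 1
[col 4] AKOUXY: children AK:{C,G}, OUXY:{A,T} ∪→ {A,C,G,T}; cost 1
[col 5] AK: children A:{A}, K:{T} ∪→ {A,T}; cost 1
[col 5] XY: children X:{C}, Y:{A} ∪→ {A,C}; cost 1
[col 5] OXY: children O:{G}, XY:{A,C} ∪→ {A,C,G}; cost 1
[col 5] OUXY: children OXY:{A,C,G}, U:{A} ∩→ {A}; cost 0
[col 5] AKOUXY: children AK:{A,T}, OUXY:{A} ∩→ {A}; cost 0
[col 6] AK: children A:{A}, K:{C} ∪→ {A,C}; cost 1
[col 6] XY: children X:{C}, Y:{T} ∪→ {C,T}; cost 1
[col 6] OXY: children O:{C}, XY:{C,T} ∩→ {C}; cost 0
[col 6] OUXY: children OXY:{C}, U:{T} ∪→ {C,T}; cost 1
[col 6] AKOUXY: children AK:{A,C}, OUXY:{C,T} ∩→ {C}; cost 0
per-site changes: [3, 3, 3, 3, 4, 3, 3]; total = 22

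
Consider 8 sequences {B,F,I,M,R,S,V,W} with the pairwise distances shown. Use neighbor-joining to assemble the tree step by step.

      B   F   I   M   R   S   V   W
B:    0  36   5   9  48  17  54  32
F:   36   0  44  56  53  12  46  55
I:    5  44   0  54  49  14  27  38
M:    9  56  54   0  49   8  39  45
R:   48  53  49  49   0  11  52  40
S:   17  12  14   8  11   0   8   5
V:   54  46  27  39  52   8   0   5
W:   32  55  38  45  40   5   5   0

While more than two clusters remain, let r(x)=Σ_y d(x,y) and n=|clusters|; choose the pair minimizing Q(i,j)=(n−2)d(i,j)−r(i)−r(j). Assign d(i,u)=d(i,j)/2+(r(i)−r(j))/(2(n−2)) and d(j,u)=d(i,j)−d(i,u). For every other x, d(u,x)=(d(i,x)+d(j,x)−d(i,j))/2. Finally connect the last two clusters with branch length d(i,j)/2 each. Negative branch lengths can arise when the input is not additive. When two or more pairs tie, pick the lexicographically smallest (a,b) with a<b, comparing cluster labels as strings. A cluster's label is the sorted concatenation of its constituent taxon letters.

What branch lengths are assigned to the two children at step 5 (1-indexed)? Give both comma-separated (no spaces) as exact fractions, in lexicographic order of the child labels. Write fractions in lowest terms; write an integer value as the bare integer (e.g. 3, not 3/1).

75/32,803/32

iteration 1: select V,W (d=5, Q=-421); attach at lengths (41/12, 19/12); label the merged cluster VW
  updated: d(B,VW)=81/2, d(F,VW)=48, d(I,VW)=30, d(M,VW)=79/2, d(R,VW)=87/2, d(S,VW)=4
iteration 2: select B,I (d=5, Q=-653/2); attach at lengths (-31/20, 131/20); label the merged cluster BI
  updated: d(BI,F)=75/2, d(BI,M)=29, d(BI,R)=46, d(BI,S)=13, d(BI,VW)=131/4
iteration 3: select BI,M (d=29, Q=-895/4); attach at lengths (371/32, 557/32); label the merged cluster BIM
  updated: d(BIM,F)=129/4, d(BIM,R)=33, d(BIM,S)=-4, d(BIM,VW)=173/8
iteration 4: select BIM,VW (d=173/8, Q=-1081/8); attach at lengths (245/48, 793/48); label the merged cluster BIMVW
  updated: d(BIMVW,F)=469/16, d(BIMVW,R)=439/16, d(BIMVW,S)=-173/16
iteration 5: select BIMVW,R (d=439/16, Q=-165/2); attach at lengths (75/32, 803/32); label the merged cluster BIMRVW
  updated: d(BIMRVW,F)=439/16, d(BIMRVW,S)=-109/8
iteration 6: select BIMRVW,F (d=439/16, Q=-413/16); attach at lengths (29/32, 849/32); label the merged cluster BFIMRVW
  updated: d(BFIMRVW,S)=-465/32
iteration 7: select BFIMRVW,S (d=-465/32); attach at lengths (-465/64, -465/64); label the merged cluster BFIMRSVW
final tree: ((((((B:-31/20,I:131/20):371/32,M:557/32):245/48,(V:41/12,W:19/12):793/48):75/32,R:803/32):29/32,F:849/32):-465/64,S:-465/64)
total length: 3231/32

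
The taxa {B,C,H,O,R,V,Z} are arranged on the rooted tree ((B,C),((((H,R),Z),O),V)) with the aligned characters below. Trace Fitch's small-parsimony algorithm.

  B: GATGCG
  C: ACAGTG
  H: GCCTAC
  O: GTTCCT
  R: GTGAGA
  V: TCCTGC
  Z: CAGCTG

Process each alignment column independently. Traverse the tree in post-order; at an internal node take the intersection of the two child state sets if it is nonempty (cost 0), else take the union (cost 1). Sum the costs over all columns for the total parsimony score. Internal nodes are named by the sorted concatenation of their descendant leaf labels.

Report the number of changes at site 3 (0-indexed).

4

site 0, node BC: B={G} ∪ C={A} → {A,G} (+1)
site 0, node HR: H={G} ∩ R={G} → {G} (+0)
site 0, node HRZ: HR={G} ∪ Z={C} → {C,G} (+1)
site 0, node HORZ: HRZ={C,G} ∩ O={G} → {G} (+0)
site 0, node HORVZ: HORZ={G} ∪ V={T} → {G,T} (+1)
site 0, node BCHORVZ: BC={A,G} ∩ HORVZ={G,T} → {G} (+0)
site 1, node BC: B={A} ∪ C={C} → {A,C} (+1)
site 1, node HR: H={C} ∪ R={T} → {C,T} (+1)
site 1, node HRZ: HR={C,T} ∪ Z={A} → {A,C,T} (+1)
site 1, node HORZ: HRZ={A,C,T} ∩ O={T} → {T} (+0)
site 1, node HORVZ: HORZ={T} ∪ V={C} → {C,T} (+1)
site 1, node BCHORVZ: BC={A,C} ∩ HORVZ={C,T} → {C} (+0)
site 2, node BC: B={T} ∪ C={A} → {A,T} (+1)
site 2, node HR: H={C} ∪ R={G} → {C,G} (+1)
site 2, node HRZ: HR={C,G} ∩ Z={G} → {G} (+0)
site 2, node HORZ: HRZ={G} ∪ O={T} → {G,T} (+1)
site 2, node HORVZ: HORZ={G,T} ∪ V={C} → {C,G,T} (+1)
site 2, node BCHORVZ: BC={A,T} ∩ HORVZ={C,G,T} → {T} (+0)
site 3, node BC: B={G} ∩ C={G} → {G} (+0)
site 3, node HR: H={T} ∪ R={A} → {A,T} (+1)
site 3, node HRZ: HR={A,T} ∪ Z={C} → {A,C,T} (+1)
site 3, node HORZ: HRZ={A,C,T} ∩ O={C} → {C} (+0)
site 3, node HORVZ: HORZ={C} ∪ V={T} → {C,T} (+1)
site 3, node BCHORVZ: BC={G} ∪ HORVZ={C,T} → {C,G,T} (+1)
site 4, node BC: B={C} ∪ C={T} → {C,T} (+1)
site 4, node HR: H={A} ∪ R={G} → {A,G} (+1)
site 4, node HRZ: HR={A,G} ∪ Z={T} → {A,G,T} (+1)
site 4, node HORZ: HRZ={A,G,T} ∪ O={C} → {A,C,G,T} (+1)
site 4, node HORVZ: HORZ={A,C,G,T} ∩ V={G} → {G} (+0)
site 4, node BCHORVZ: BC={C,T} ∪ HORVZ={G} → {C,G,T} (+1)
site 5, node BC: B={G} ∩ C={G} → {G} (+0)
site 5, node HR: H={C} ∪ R={A} → {A,C} (+1)
site 5, node HRZ: HR={A,C} ∪ Z={G} → {A,C,G} (+1)
site 5, node HORZ: HRZ={A,C,G} ∪ O={T} → {A,C,G,T} (+1)
site 5, node HORVZ: HORZ={A,C,G,T} ∩ V={C} → {C} (+0)
site 5, node BCHORVZ: BC={G} ∪ HORVZ={C} → {C,G} (+1)
per-site changes: [3, 4, 4, 4, 5, 4]; total = 24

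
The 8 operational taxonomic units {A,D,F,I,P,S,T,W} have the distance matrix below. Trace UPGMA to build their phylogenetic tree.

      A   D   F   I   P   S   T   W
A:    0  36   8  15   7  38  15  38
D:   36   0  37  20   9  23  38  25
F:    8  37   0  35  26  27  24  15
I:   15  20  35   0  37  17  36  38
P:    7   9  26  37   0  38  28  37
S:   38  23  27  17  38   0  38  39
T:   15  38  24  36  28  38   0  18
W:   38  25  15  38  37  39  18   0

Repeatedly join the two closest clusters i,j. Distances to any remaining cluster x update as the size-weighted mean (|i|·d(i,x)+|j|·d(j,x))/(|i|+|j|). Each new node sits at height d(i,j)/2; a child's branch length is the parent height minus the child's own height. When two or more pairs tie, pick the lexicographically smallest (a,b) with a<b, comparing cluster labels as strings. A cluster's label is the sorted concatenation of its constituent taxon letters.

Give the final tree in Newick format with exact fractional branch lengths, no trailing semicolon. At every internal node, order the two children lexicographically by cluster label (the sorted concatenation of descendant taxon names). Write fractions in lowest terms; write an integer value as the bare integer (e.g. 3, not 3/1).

(((A:7/2,P:7/2):55/6,((F:15/2,W:15/2):3,T:21/2):13/6):53/15,(D:43/4,(I:17/2,S:17/2):9/4):109/20)

iteration 1: select A,P (d=7); attach at lengths (7/2, 7/2); label the merged cluster AP
  updated: d(AP,D)=45/2, d(AP,F)=17, d(AP,I)=26, d(AP,S)=38, d(AP,T)=43/2, d(AP,W)=75/2
iteration 2: select F,W (d=15); attach at lengths (15/2, 15/2); label the merged cluster FW
  updated: d(AP,FW)=109/4, d(D,FW)=31, d(FW,I)=73/2, d(FW,S)=33, d(FW,T)=21
iteration 3: select I,S (d=17); attach at lengths (17/2, 17/2); label the merged cluster IS
  updated: d(AP,IS)=32, d(D,IS)=43/2, d(FW,IS)=139/4, d(IS,T)=37
iteration 4: select FW,T (d=21); attach at lengths (3, 21/2); label the merged cluster FTW
  updated: d(AP,FTW)=76/3, d(D,FTW)=100/3, d(FTW,IS)=71/2
iteration 5: select D,IS (d=43/2); attach at lengths (43/4, 9/4); label the merged cluster DIS
  updated: d(AP,DIS)=173/6, d(DIS,FTW)=313/9
iteration 6: select AP,FTW (d=76/3); attach at lengths (55/6, 13/6); label the merged cluster AFPTW
  updated: d(AFPTW,DIS)=162/5
iteration 7: select AFPTW,DIS (d=162/5); attach at lengths (53/15, 109/20); label the merged cluster ADFIPSTW
final tree: (((A:7/2,P:7/2):55/6,((F:15/2,W:15/2):3,T:21/2):13/6):53/15,(D:43/4,(I:17/2,S:17/2):9/4):109/20)
total length: 5149/60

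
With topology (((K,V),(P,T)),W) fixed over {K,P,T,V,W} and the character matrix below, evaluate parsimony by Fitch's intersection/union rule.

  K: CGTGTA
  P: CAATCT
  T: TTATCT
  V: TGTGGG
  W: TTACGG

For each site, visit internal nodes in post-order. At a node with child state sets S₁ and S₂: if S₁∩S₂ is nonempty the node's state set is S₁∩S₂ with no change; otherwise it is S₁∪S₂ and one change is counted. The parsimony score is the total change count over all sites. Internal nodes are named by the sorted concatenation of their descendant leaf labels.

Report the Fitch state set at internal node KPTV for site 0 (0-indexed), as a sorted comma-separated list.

[col 0] KV: children K:{C}, V:{T} ∪→ {C,T}; cost 1
[col 0] PT: children P:{C}, T:{T} ∪→ {C,T}; cost 1
[col 0] KPTV: children KV:{C,T}, PT:{C,T} ∩→ {C,T}; cost 0
[col 0] KPTVW: children KPTV:{C,T}, W:{T} ∩→ {T}; cost 0
[col 1] KV: children K:{G}, V:{G} ∩→ {G}; cost 0
[col 1] PT: children P:{A}, T:{T} ∪→ {A,T}; cost 1
[col 1] KPTV: children KV:{G}, PT:{A,T} ∪→ {A,G,T}; cost 1
[col 1] KPTVW: children KPTV:{A,G,T}, W:{T} ∩→ {T}; cost 0
[col 2] KV: children K:{T}, V:{T} ∩→ {T}; cost 0
[col 2] PT: children P:{A}, T:{A} ∩→ {A}; cost 0
[col 2] KPTV: children KV:{T}, PT:{A} ∪→ {A,T}; cost 1
[col 2] KPTVW: children KPTV:{A,T}, W:{A} ∩→ {A}; cost 0
[col 3] KV: children K:{G}, V:{G} ∩→ {G}; cost 0
[col 3] PT: children P:{T}, T:{T} ∩→ {T}; cost 0
[col 3] KPTV: children KV:{G}, PT:{T} ∪→ {G,T}; cost 1
[col 3] KPTVW: children KPTV:{G,T}, W:{C} ∪→ {C,G,T}; cost 1
[col 4] KV: children K:{T}, V:{G} ∪→ {G,T}; cost 1
[col 4] PT: children P:{C}, T:{C} ∩→ {C}; cost 0
[col 4] KPTV: children KV:{G,T}, PT:{C} ∪→ {C,G,T}; cost 1
[col 4] KPTVW: children KPTV:{C,G,T}, W:{G} ∩→ {G}; cost 0
[col 5] KV: children K:{A}, V:{G} ∪→ {A,G}; cost 1
[col 5] PT: children P:{T}, T:{T} ∩→ {T}; cost 0
[col 5] KPTV: children KV:{A,G}, PT:{T} ∪→ {A,G,T}; cost 1
[col 5] KPTVW: children KPTV:{A,G,T}, W:{G} ∩→ {G}; cost 0
per-site changes: [2, 2, 1, 2, 2, 2]; total = 11

C,T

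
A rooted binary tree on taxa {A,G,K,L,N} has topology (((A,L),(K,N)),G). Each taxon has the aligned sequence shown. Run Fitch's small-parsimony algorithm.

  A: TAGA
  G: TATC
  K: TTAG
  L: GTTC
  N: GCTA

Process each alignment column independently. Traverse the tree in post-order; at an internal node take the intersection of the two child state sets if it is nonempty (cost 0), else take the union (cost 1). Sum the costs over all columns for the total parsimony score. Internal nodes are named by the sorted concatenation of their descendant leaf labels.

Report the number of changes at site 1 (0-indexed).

[col 0] AL: children A:{T}, L:{G} ∪→ {G,T}; cost 1
[col 0] KN: children K:{T}, N:{G} ∪→ {G,T}; cost 1
[col 0] AKLN: children AL:{G,T}, KN:{G,T} ∩→ {G,T}; cost 0
[col 0] AGKLN: children AKLN:{G,T}, G:{T} ∩→ {T}; cost 0
[col 1] AL: children A:{A}, L:{T} ∪→ {A,T}; cost 1
[col 1] KN: children K:{T}, N:{C} ∪→ {C,T}; cost 1
[col 1] AKLN: children AL:{A,T}, KN:{C,T} ∩→ {T}; cost 0
[col 1] AGKLN: children AKLN:{T}, G:{A} ∪→ {A,T}; cost 1
[col 2] AL: children A:{G}, L:{T} ∪→ {G,T}; cost 1
[col 2] KN: children K:{A}, N:{T} ∪→ {A,T}; cost 1
[col 2] AKLN: children AL:{G,T}, KN:{A,T} ∩→ {T}; cost 0
[col 2] AGKLN: children AKLN:{T}, G:{T} ∩→ {T}; cost 0
[col 3] AL: children A:{A}, L:{C} ∪→ {A,C}; cost 1
[col 3] KN: children K:{G}, N:{A} ∪→ {A,G}; cost 1
[col 3] AKLN: children AL:{A,C}, KN:{A,G} ∩→ {A}; cost 0
[col 3] AGKLN: children AKLN:{A}, G:{C} ∪→ {A,C}; cost 1
per-site changes: [2, 3, 2, 3]; total = 10

3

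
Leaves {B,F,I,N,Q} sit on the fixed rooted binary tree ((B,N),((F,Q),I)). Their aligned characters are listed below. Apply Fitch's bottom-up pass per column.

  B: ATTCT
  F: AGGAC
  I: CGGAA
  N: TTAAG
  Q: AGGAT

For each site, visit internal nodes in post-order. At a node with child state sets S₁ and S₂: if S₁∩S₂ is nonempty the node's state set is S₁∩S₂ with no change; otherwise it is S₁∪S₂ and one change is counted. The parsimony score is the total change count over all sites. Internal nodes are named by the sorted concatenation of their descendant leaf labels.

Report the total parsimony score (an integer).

site 0, node BN: B={A} ∪ N={T} → {A,T} (+1)
site 0, node FQ: F={A} ∩ Q={A} → {A} (+0)
site 0, node FIQ: FQ={A} ∪ I={C} → {A,C} (+1)
site 0, node BFINQ: BN={A,T} ∩ FIQ={A,C} → {A} (+0)
site 1, node BN: B={T} ∩ N={T} → {T} (+0)
site 1, node FQ: F={G} ∩ Q={G} → {G} (+0)
site 1, node FIQ: FQ={G} ∩ I={G} → {G} (+0)
site 1, node BFINQ: BN={T} ∪ FIQ={G} → {G,T} (+1)
site 2, node BN: B={T} ∪ N={A} → {A,T} (+1)
site 2, node FQ: F={G} ∩ Q={G} → {G} (+0)
site 2, node FIQ: FQ={G} ∩ I={G} → {G} (+0)
site 2, node BFINQ: BN={A,T} ∪ FIQ={G} → {A,G,T} (+1)
site 3, node BN: B={C} ∪ N={A} → {A,C} (+1)
site 3, node FQ: F={A} ∩ Q={A} → {A} (+0)
site 3, node FIQ: FQ={A} ∩ I={A} → {A} (+0)
site 3, node BFINQ: BN={A,C} ∩ FIQ={A} → {A} (+0)
site 4, node BN: B={T} ∪ N={G} → {G,T} (+1)
site 4, node FQ: F={C} ∪ Q={T} → {C,T} (+1)
site 4, node FIQ: FQ={C,T} ∪ I={A} → {A,C,T} (+1)
site 4, node BFINQ: BN={G,T} ∩ FIQ={A,C,T} → {T} (+0)
per-site changes: [2, 1, 2, 1, 3]; total = 9

9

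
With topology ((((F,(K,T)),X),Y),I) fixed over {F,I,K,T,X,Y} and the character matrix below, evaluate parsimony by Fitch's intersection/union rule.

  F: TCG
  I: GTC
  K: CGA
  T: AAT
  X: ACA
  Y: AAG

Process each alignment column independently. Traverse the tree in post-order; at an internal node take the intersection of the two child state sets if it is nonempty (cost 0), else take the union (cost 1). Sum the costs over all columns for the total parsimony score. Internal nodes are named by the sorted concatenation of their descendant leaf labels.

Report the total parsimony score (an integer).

site 0, node KT: K={C} ∪ T={A} → {A,C} (+1)
site 0, node FKT: F={T} ∪ KT={A,C} → {A,C,T} (+1)
site 0, node FKTX: FKT={A,C,T} ∩ X={A} → {A} (+0)
site 0, node FKTXY: FKTX={A} ∩ Y={A} → {A} (+0)
site 0, node FIKTXY: FKTXY={A} ∪ I={G} → {A,G} (+1)
site 1, node KT: K={G} ∪ T={A} → {A,G} (+1)
site 1, node FKT: F={C} ∪ KT={A,G} → {A,C,G} (+1)
site 1, node FKTX: FKT={A,C,G} ∩ X={C} → {C} (+0)
site 1, node FKTXY: FKTX={C} ∪ Y={A} → {A,C} (+1)
site 1, node FIKTXY: FKTXY={A,C} ∪ I={T} → {A,C,T} (+1)
site 2, node KT: K={A} ∪ T={T} → {A,T} (+1)
site 2, node FKT: F={G} ∪ KT={A,T} → {A,G,T} (+1)
site 2, node FKTX: FKT={A,G,T} ∩ X={A} → {A} (+0)
site 2, node FKTXY: FKTX={A} ∪ Y={G} → {A,G} (+1)
site 2, node FIKTXY: FKTXY={A,G} ∪ I={C} → {A,C,G} (+1)
per-site changes: [3, 4, 4]; total = 11

11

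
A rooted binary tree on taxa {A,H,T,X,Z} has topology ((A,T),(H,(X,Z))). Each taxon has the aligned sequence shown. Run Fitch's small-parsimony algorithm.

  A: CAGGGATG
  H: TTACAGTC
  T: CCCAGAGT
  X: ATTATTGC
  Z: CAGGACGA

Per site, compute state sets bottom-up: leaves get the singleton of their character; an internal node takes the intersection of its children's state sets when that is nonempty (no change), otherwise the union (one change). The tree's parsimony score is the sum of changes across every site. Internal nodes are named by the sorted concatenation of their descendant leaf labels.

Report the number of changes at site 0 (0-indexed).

site 0, node AT: A={C} ∩ T={C} → {C} (+0)
site 0, node XZ: X={A} ∪ Z={C} → {A,C} (+1)
site 0, node HXZ: H={T} ∪ XZ={A,C} → {A,C,T} (+1)
site 0, node AHTXZ: AT={C} ∩ HXZ={A,C,T} → {C} (+0)
site 1, node AT: A={A} ∪ T={C} → {A,C} (+1)
site 1, node XZ: X={T} ∪ Z={A} → {A,T} (+1)
site 1, node HXZ: H={T} ∩ XZ={A,T} → {T} (+0)
site 1, node AHTXZ: AT={A,C} ∪ HXZ={T} → {A,C,T} (+1)
site 2, node AT: A={G} ∪ T={C} → {C,G} (+1)
site 2, node XZ: X={T} ∪ Z={G} → {G,T} (+1)
site 2, node HXZ: H={A} ∪ XZ={G,T} → {A,G,T} (+1)
site 2, node AHTXZ: AT={C,G} ∩ HXZ={A,G,T} → {G} (+0)
site 3, node AT: A={G} ∪ T={A} → {A,G} (+1)
site 3, node XZ: X={A} ∪ Z={G} → {A,G} (+1)
site 3, node HXZ: H={C} ∪ XZ={A,G} → {A,C,G} (+1)
site 3, node AHTXZ: AT={A,G} ∩ HXZ={A,C,G} → {A,G} (+0)
site 4, node AT: A={G} ∩ T={G} → {G} (+0)
site 4, node XZ: X={T} ∪ Z={A} → {A,T} (+1)
site 4, node HXZ: H={A} ∩ XZ={A,T} → {A} (+0)
site 4, node AHTXZ: AT={G} ∪ HXZ={A} → {A,G} (+1)
site 5, node AT: A={A} ∩ T={A} → {A} (+0)
site 5, node XZ: X={T} ∪ Z={C} → {C,T} (+1)
site 5, node HXZ: H={G} ∪ XZ={C,T} → {C,G,T} (+1)
site 5, node AHTXZ: AT={A} ∪ HXZ={C,G,T} → {A,C,G,T} (+1)
site 6, node AT: A={T} ∪ T={G} → {G,T} (+1)
site 6, node XZ: X={G} ∩ Z={G} → {G} (+0)
site 6, node HXZ: H={T} ∪ XZ={G} → {G,T} (+1)
site 6, node AHTXZ: AT={G,T} ∩ HXZ={G,T} → {G,T} (+0)
site 7, node AT: A={G} ∪ T={T} → {G,T} (+1)
site 7, node XZ: X={C} ∪ Z={A} → {A,C} (+1)
site 7, node HXZ: H={C} ∩ XZ={A,C} → {C} (+0)
site 7, node AHTXZ: AT={G,T} ∪ HXZ={C} → {C,G,T} (+1)
per-site changes: [2, 3, 3, 3, 2, 3, 2, 3]; total = 21

2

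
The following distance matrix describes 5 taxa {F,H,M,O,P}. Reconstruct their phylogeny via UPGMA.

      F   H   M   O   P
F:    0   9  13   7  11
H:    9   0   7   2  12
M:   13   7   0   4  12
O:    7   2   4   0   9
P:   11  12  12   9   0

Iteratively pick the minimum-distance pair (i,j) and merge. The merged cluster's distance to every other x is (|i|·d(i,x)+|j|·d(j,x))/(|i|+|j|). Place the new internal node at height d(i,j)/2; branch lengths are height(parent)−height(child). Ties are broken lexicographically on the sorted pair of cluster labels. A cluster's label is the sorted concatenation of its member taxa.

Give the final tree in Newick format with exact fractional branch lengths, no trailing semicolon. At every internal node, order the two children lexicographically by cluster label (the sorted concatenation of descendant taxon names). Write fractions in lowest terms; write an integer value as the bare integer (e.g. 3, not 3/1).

iteration 1: select H,O (d=2); attach at lengths (1, 1); label the merged cluster HO
  updated: d(F,HO)=8, d(HO,M)=11/2, d(HO,P)=21/2
iteration 2: select HO,M (d=11/2); attach at lengths (7/4, 11/4); label the merged cluster HMO
  updated: d(F,HMO)=29/3, d(HMO,P)=11
iteration 3: select F,HMO (d=29/3); attach at lengths (29/6, 25/12); label the merged cluster FHMO
  updated: d(FHMO,P)=11
iteration 4: select FHMO,P (d=11); attach at lengths (2/3, 11/2); label the merged cluster FHMOP
final tree: ((F:29/6,((H:1,O:1):7/4,M:11/4):25/12):2/3,P:11/2)
total length: 235/12

((F:29/6,((H:1,O:1):7/4,M:11/4):25/12):2/3,P:11/2)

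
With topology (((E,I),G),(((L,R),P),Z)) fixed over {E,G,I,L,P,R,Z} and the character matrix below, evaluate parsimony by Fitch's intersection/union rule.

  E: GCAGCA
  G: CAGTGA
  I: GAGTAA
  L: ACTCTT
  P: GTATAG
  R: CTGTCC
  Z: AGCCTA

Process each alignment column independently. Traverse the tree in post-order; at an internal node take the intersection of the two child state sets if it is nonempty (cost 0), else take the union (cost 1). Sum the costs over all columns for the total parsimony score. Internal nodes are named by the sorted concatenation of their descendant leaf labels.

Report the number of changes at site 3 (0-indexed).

3

site 0, node EI: E={G} ∩ I={G} → {G} (+0)
site 0, node EGI: EI={G} ∪ G={C} → {C,G} (+1)
site 0, node LR: L={A} ∪ R={C} → {A,C} (+1)
site 0, node LPR: LR={A,C} ∪ P={G} → {A,C,G} (+1)
site 0, node LPRZ: LPR={A,C,G} ∩ Z={A} → {A} (+0)
site 0, node EGILPRZ: EGI={C,G} ∪ LPRZ={A} → {A,C,G} (+1)
site 1, node EI: E={C} ∪ I={A} → {A,C} (+1)
site 1, node EGI: EI={A,C} ∩ G={A} → {A} (+0)
site 1, node LR: L={C} ∪ R={T} → {C,T} (+1)
site 1, node LPR: LR={C,T} ∩ P={T} → {T} (+0)
site 1, node LPRZ: LPR={T} ∪ Z={G} → {G,T} (+1)
site 1, node EGILPRZ: EGI={A} ∪ LPRZ={G,T} → {A,G,T} (+1)
site 2, node EI: E={A} ∪ I={G} → {A,G} (+1)
site 2, node EGI: EI={A,G} ∩ G={G} → {G} (+0)
site 2, node LR: L={T} ∪ R={G} → {G,T} (+1)
site 2, node LPR: LR={G,T} ∪ P={A} → {A,G,T} (+1)
site 2, node LPRZ: LPR={A,G,T} ∪ Z={C} → {A,C,G,T} (+1)
site 2, node EGILPRZ: EGI={G} ∩ LPRZ={A,C,G,T} → {G} (+0)
site 3, node EI: E={G} ∪ I={T} → {G,T} (+1)
site 3, node EGI: EI={G,T} ∩ G={T} → {T} (+0)
site 3, node LR: L={C} ∪ R={T} → {C,T} (+1)
site 3, node LPR: LR={C,T} ∩ P={T} → {T} (+0)
site 3, node LPRZ: LPR={T} ∪ Z={C} → {C,T} (+1)
site 3, node EGILPRZ: EGI={T} ∩ LPRZ={C,T} → {T} (+0)
site 4, node EI: E={C} ∪ I={A} → {A,C} (+1)
site 4, node EGI: EI={A,C} ∪ G={G} → {A,C,G} (+1)
site 4, node LR: L={T} ∪ R={C} → {C,T} (+1)
site 4, node LPR: LR={C,T} ∪ P={A} → {A,C,T} (+1)
site 4, node LPRZ: LPR={A,C,T} ∩ Z={T} → {T} (+0)
site 4, node EGILPRZ: EGI={A,C,G} ∪ LPRZ={T} → {A,C,G,T} (+1)
site 5, node EI: E={A} ∩ I={A} → {A} (+0)
site 5, node EGI: EI={A} ∩ G={A} → {A} (+0)
site 5, node LR: L={T} ∪ R={C} → {C,T} (+1)
site 5, node LPR: LR={C,T} ∪ P={G} → {C,G,T} (+1)
site 5, node LPRZ: LPR={C,G,T} ∪ Z={A} → {A,C,G,T} (+1)
site 5, node EGILPRZ: EGI={A} ∩ LPRZ={A,C,G,T} → {A} (+0)
per-site changes: [4, 4, 4, 3, 5, 3]; total = 23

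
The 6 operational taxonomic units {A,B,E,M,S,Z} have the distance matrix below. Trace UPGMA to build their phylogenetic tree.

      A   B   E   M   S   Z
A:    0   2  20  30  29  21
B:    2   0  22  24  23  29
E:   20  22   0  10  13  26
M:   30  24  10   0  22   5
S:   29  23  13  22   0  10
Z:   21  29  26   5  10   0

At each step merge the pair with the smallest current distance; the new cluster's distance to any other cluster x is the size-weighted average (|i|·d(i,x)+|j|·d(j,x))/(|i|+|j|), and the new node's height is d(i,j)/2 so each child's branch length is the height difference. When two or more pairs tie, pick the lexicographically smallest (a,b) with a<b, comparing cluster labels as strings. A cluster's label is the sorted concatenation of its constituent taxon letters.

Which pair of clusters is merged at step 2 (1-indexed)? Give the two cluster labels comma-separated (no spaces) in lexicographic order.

M,Z

step 1: merge (A,B) at d=2; branch lengths A→1, B→1; new cluster AB
  updated: d(AB,E)=21, d(AB,M)=27, d(AB,S)=26, d(AB,Z)=25
step 2: merge (M,Z) at d=5; branch lengths M→5/2, Z→5/2; new cluster MZ
  updated: d(AB,MZ)=26, d(E,MZ)=18, d(MZ,S)=16
step 3: merge (E,S) at d=13; branch lengths E→13/2, S→13/2; new cluster ES
  updated: d(AB,ES)=47/2, d(ES,MZ)=17
step 4: merge (ES,MZ) at d=17; branch lengths ES→2, MZ→6; new cluster EMSZ
  updated: d(AB,EMSZ)=99/4
step 5: merge (AB,EMSZ) at d=99/4; branch lengths AB→91/8, EMSZ→31/8; new cluster ABEMSZ
final tree: ((A:1,B:1):91/8,((E:13/2,S:13/2):2,(M:5/2,Z:5/2):6):31/8)
total length: 173/4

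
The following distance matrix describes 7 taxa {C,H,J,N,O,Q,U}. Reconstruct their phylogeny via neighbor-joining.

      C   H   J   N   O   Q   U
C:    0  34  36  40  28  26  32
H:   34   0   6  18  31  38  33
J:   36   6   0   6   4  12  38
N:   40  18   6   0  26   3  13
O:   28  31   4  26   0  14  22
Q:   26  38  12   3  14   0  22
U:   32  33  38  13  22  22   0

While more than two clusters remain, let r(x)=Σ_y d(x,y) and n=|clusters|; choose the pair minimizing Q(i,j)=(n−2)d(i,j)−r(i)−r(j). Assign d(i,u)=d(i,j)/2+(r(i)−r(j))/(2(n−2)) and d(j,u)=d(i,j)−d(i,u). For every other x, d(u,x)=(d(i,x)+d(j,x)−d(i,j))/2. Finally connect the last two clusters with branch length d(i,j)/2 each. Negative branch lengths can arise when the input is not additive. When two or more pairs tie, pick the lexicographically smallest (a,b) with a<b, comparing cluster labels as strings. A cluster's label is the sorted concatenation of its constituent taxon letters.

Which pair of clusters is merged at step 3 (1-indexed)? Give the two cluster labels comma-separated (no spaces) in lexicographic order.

iteration 1: select H,J (d=6, Q=-232); attach at lengths (44/5, -14/5); label the merged cluster HJ
  updated: d(C,HJ)=32, d(HJ,N)=9, d(HJ,O)=29/2, d(HJ,Q)=22, d(HJ,U)=65/2
iteration 2: select N,Q (d=3, Q=-166); attach at lengths (2, 1); label the merged cluster NQ
  updated: d(C,NQ)=63/2, d(HJ,NQ)=14, d(NQ,O)=37/2, d(NQ,U)=16
iteration 3: select NQ,U (d=16, Q=-269/2); attach at lengths (17/4, 47/4); label the merged cluster NQU
  updated: d(C,NQU)=95/4, d(HJ,NQU)=61/4, d(NQU,O)=49/4
iteration 4: select C,NQU (d=95/4, Q=-175/2); attach at lengths (20, 15/4); label the merged cluster CNQU
  updated: d(CNQU,HJ)=47/4, d(CNQU,O)=33/4
iteration 5: select CNQU,HJ (d=47/4, Q=-69/2); attach at lengths (11/4, 9); label the merged cluster CHJNQU
  updated: d(CHJNQU,O)=11/2
iteration 6: select CHJNQU,O (d=11/2); attach at lengths (11/4, 11/4); label the merged cluster CHJNOQU
final tree: (((C:20,((N:2,Q:1):17/4,U:47/4):15/4):11/4,(H:44/5,J:-14/5):9):11/4,O:11/4)
total length: 66

NQ,U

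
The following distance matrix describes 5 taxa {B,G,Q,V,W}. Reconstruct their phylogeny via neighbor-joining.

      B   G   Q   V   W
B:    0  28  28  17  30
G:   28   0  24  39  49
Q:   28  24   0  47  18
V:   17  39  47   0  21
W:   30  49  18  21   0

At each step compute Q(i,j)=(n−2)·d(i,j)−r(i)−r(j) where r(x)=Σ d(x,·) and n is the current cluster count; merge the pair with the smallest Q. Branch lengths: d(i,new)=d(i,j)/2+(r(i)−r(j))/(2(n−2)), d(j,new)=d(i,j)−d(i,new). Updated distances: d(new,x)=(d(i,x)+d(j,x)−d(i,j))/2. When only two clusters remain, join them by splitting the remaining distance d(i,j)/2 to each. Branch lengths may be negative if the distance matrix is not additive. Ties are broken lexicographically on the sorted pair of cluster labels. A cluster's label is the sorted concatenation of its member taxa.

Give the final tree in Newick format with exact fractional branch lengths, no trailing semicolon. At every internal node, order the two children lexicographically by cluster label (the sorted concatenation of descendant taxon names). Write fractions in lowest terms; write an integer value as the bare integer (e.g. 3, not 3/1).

iteration 1: select G,Q (d=24, Q=-185); attach at lengths (95/6, 49/6); label the merged cluster GQ
  updated: d(B,GQ)=16, d(GQ,V)=31, d(GQ,W)=43/2
iteration 2: select B,GQ (d=16, Q=-199/2); attach at lengths (53/8, 75/8); label the merged cluster BGQ
  updated: d(BGQ,V)=16, d(BGQ,W)=71/4
iteration 3: select BGQ,V (d=16, Q=-219/4); attach at lengths (51/8, 77/8); label the merged cluster BGQV
  updated: d(BGQV,W)=91/8
iteration 4: select BGQV,W (d=91/8); attach at lengths (91/16, 91/16); label the merged cluster BGQVW
final tree: (((B:53/8,(G:95/6,Q:49/6):75/8):51/8,V:77/8):91/16,W:91/16)
total length: 539/8

(((B:53/8,(G:95/6,Q:49/6):75/8):51/8,V:77/8):91/16,W:91/16)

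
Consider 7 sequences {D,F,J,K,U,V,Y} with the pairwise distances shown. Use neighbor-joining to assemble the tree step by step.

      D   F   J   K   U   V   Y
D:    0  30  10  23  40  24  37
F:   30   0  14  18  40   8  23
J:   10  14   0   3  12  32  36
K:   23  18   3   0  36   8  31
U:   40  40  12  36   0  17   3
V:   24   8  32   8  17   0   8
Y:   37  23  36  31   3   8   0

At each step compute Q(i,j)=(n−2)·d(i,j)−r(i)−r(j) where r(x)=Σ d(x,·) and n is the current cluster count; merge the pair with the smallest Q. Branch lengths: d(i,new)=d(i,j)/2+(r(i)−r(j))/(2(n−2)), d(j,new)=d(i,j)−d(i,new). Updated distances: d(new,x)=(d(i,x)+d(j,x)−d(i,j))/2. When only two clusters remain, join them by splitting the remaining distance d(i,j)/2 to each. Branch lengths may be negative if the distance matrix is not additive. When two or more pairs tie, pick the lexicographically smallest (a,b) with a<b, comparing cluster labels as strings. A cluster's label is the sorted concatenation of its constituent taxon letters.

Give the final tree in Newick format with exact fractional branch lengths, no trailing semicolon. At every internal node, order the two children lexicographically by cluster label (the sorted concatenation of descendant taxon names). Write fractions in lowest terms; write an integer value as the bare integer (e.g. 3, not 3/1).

(((D:397/32,J:-77/32):151/32,(F:55/8,((U:5/2,Y:1/2):187/16,V:-11/16):53/8):199/32):105/64,K:105/64)

iteration 1: select U,Y (d=3, Q=-271); attach at lengths (5/2, 1/2); label the merged cluster UY
  updated: d(D,UY)=37, d(F,UY)=30, d(J,UY)=45/2, d(K,UY)=32, d(UY,V)=11
iteration 2: select UY,V (d=11, Q=-343/2); attach at lengths (187/16, -11/16); label the merged cluster UVY
  updated: d(D,UVY)=25, d(F,UVY)=27/2, d(J,UVY)=87/4, d(K,UVY)=29/2
iteration 3: select F,UVY (d=27/2, Q=-439/4); attach at lengths (55/8, 53/8); label the merged cluster FUVY
  updated: d(D,FUVY)=83/4, d(FUVY,J)=89/8, d(FUVY,K)=19/2
iteration 4: select D,J (d=10, Q=-463/8); attach at lengths (397/32, -77/32); label the merged cluster DJ
  updated: d(DJ,FUVY)=175/16, d(DJ,K)=8
iteration 5: select DJ,FUVY (d=175/16, Q=-455/16); attach at lengths (151/32, 199/32); label the merged cluster DFJUVY
  updated: d(DFJUVY,K)=105/32
iteration 6: select DFJUVY,K (d=105/32); attach at lengths (105/64, 105/64); label the merged cluster DFJKUVY
final tree: (((D:397/32,J:-77/32):151/32,(F:55/8,((U:5/2,Y:1/2):187/16,V:-11/16):53/8):199/32):105/64,K:105/64)
total length: 1655/32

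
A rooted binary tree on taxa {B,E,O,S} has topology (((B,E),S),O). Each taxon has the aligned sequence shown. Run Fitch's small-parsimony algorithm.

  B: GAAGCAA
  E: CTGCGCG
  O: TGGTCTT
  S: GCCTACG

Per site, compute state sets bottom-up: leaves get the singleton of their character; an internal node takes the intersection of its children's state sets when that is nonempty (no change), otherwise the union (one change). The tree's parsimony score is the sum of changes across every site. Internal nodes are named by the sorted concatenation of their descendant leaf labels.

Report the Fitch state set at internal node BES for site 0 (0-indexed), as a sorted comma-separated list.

site 0, node BE: B={G} ∪ E={C} → {C,G} (+1)
site 0, node BES: BE={C,G} ∩ S={G} → {G} (+0)
site 0, node BEOS: BES={G} ∪ O={T} → {G,T} (+1)
site 1, node BE: B={A} ∪ E={T} → {A,T} (+1)
site 1, node BES: BE={A,T} ∪ S={C} → {A,C,T} (+1)
site 1, node BEOS: BES={A,C,T} ∪ O={G} → {A,C,G,T} (+1)
site 2, node BE: B={A} ∪ E={G} → {A,G} (+1)
site 2, node BES: BE={A,G} ∪ S={C} → {A,C,G} (+1)
site 2, node BEOS: BES={A,C,G} ∩ O={G} → {G} (+0)
site 3, node BE: B={G} ∪ E={C} → {C,G} (+1)
site 3, node BES: BE={C,G} ∪ S={T} → {C,G,T} (+1)
site 3, node BEOS: BES={C,G,T} ∩ O={T} → {T} (+0)
site 4, node BE: B={C} ∪ E={G} → {C,G} (+1)
site 4, node BES: BE={C,G} ∪ S={A} → {A,C,G} (+1)
site 4, node BEOS: BES={A,C,G} ∩ O={C} → {C} (+0)
site 5, node BE: B={A} ∪ E={C} → {A,C} (+1)
site 5, node BES: BE={A,C} ∩ S={C} → {C} (+0)
site 5, node BEOS: BES={C} ∪ O={T} → {C,T} (+1)
site 6, node BE: B={A} ∪ E={G} → {A,G} (+1)
site 6, node BES: BE={A,G} ∩ S={G} → {G} (+0)
site 6, node BEOS: BES={G} ∪ O={T} → {G,T} (+1)
per-site changes: [2, 3, 2, 2, 2, 2, 2]; total = 15

G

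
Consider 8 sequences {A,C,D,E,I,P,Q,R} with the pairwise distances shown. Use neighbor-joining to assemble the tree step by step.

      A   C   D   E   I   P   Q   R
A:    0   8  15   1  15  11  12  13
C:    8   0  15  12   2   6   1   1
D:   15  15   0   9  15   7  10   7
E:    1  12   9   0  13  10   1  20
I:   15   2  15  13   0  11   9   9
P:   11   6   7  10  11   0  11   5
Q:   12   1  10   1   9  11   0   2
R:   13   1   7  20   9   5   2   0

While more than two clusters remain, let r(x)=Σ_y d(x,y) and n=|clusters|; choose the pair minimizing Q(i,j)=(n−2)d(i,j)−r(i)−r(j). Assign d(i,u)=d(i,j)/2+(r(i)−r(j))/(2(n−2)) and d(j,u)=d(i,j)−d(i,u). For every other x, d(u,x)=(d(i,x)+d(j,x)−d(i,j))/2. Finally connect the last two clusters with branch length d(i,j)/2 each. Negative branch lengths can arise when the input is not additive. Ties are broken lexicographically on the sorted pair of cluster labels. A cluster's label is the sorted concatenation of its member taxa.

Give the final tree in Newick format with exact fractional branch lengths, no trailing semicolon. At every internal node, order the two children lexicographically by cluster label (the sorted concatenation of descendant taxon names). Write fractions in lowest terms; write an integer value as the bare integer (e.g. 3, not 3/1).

((((((A:5/4,E:-1/4):45/8,Q:3/8):17/12,(C:-3/2,I:7/2):17/6):63/32,R:29/32):51/32,D:155/32):69/64,P:69/64)

step 1: merge (A,E) at d=1, Q=-135; branch lengths A→5/4, E→-1/4; new cluster AE
  updated: d(AE,C)=19/2, d(AE,D)=23/2, d(AE,I)=27/2, d(AE,P)=10, d(AE,Q)=6, d(AE,R)=16
step 2: merge (C,I) at d=2, Q=-84; branch lengths C→-3/2, I→7/2; new cluster CI
  updated: d(AE,CI)=21/2, d(CI,D)=14, d(CI,P)=15/2, d(CI,Q)=4, d(CI,R)=4
step 3: merge (AE,Q) at d=6, Q=-63; branch lengths AE→45/8, Q→3/8; new cluster AEQ
  updated: d(AEQ,CI)=17/4, d(AEQ,D)=31/4, d(AEQ,P)=15/2, d(AEQ,R)=6
step 4: merge (AEQ,CI) at d=17/4, Q=-85/2; branch lengths AEQ→17/12, CI→17/6; new cluster ACEIQ
  updated: d(ACEIQ,D)=35/4, d(ACEIQ,P)=43/8, d(ACEIQ,R)=23/8
step 5: merge (ACEIQ,R) at d=23/8, Q=-209/8; branch lengths ACEIQ→63/32, R→29/32; new cluster ACEIQR
  updated: d(ACEIQR,D)=103/16, d(ACEIQR,P)=15/4
step 6: merge (ACEIQR,D) at d=103/16, Q=-275/16; branch lengths ACEIQR→51/32, D→155/32; new cluster ACDEIQR
  updated: d(ACDEIQR,P)=69/32
step 7: merge (ACDEIQR,P) at d=69/32; branch lengths ACDEIQR→69/64, P→69/64; new cluster ACDEIPQR
final tree: ((((((A:5/4,E:-1/4):45/8,Q:3/8):17/12,(C:-3/2,I:7/2):17/6):63/32,R:29/32):51/32,D:155/32):69/64,P:69/64)
total length: 791/32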